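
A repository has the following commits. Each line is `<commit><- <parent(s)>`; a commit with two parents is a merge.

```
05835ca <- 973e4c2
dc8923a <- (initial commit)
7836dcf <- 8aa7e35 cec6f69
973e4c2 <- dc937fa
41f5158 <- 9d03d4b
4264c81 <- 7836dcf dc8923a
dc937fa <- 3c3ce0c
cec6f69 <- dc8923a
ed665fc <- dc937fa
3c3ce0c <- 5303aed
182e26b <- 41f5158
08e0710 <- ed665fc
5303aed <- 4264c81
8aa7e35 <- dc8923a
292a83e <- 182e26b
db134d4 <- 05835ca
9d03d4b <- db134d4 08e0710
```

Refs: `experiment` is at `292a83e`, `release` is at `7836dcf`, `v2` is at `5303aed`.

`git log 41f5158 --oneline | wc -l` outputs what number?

15

Walking parent pointers from 41f5158: reachable set = {05835ca, 08e0710, 3c3ce0c, 41f5158, 4264c81, 5303aed, 7836dcf, 8aa7e35, 973e4c2, 9d03d4b, cec6f69, db134d4, dc8923a, dc937fa, ed665fc}.
That is 15 commits.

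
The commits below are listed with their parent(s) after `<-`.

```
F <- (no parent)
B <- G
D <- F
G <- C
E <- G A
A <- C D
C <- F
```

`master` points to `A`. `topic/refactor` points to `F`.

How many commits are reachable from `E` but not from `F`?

5

Reachable from E: {A, C, D, E, F, G}.
Reachable from F: {F}.
In E's history but not F's: {A, C, D, E, G} — 5 commits.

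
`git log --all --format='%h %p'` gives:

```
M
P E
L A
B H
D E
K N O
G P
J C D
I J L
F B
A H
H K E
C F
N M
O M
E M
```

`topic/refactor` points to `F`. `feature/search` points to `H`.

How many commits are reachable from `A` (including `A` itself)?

Walking parent pointers from A: reachable set = {A, E, H, K, M, N, O}.
That is 7 commits.

7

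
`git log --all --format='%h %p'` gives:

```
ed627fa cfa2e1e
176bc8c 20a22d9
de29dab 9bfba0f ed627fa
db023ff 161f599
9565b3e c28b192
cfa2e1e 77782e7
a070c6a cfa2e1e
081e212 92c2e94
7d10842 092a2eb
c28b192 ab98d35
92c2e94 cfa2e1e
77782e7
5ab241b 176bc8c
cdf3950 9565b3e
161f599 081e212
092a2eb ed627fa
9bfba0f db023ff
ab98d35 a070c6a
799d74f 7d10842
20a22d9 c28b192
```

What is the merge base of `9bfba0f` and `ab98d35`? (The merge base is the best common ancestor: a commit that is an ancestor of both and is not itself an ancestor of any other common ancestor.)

Ancestors of 9bfba0f: {081e212, 161f599, 77782e7, 92c2e94, 9bfba0f, cfa2e1e, db023ff}.
Ancestors of ab98d35: {77782e7, a070c6a, ab98d35, cfa2e1e}.
Common ancestors: {77782e7, cfa2e1e}.
Among these, cfa2e1e is not an ancestor of any other common ancestor — it is the merge base.

cfa2e1e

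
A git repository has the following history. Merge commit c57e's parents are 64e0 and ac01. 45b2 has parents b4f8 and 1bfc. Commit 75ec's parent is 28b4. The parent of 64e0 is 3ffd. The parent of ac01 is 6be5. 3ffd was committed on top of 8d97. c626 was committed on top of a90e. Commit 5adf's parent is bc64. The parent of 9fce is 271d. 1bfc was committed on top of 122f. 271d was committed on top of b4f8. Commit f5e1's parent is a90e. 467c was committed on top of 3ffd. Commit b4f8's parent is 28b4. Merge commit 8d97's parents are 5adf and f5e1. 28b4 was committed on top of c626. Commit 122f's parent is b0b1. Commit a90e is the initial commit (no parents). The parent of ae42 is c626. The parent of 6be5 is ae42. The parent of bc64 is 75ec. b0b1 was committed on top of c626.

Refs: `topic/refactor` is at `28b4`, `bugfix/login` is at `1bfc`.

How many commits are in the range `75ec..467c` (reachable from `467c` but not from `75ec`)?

6

Reachable from 467c: {28b4, 3ffd, 467c, 5adf, 75ec, 8d97, a90e, bc64, c626, f5e1}.
Reachable from 75ec: {28b4, 75ec, a90e, c626}.
In 467c's history but not 75ec's: {3ffd, 467c, 5adf, 8d97, bc64, f5e1} — 6 commits.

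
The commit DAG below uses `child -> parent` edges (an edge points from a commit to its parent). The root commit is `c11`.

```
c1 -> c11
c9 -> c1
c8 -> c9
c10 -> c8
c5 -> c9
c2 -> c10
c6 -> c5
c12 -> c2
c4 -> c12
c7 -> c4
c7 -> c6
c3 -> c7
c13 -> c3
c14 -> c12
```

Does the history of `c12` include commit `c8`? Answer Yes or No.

Ancestors of c12 (commits reachable by following parents): {c1, c10, c11, c12, c2, c8, c9}.
c8 is in that set, so it is an ancestor of c12.

Yes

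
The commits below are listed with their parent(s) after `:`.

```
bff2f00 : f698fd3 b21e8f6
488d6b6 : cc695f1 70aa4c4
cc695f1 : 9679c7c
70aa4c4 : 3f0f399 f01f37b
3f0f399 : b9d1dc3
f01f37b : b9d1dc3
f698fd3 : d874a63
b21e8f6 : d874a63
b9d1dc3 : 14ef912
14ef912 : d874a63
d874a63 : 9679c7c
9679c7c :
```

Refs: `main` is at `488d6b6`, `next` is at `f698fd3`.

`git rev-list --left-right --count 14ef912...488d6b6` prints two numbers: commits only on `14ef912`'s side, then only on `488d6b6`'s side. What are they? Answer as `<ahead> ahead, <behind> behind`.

0 ahead, 6 behind

Reachable from 14ef912: {14ef912, 9679c7c, d874a63}.
Reachable from 488d6b6: {14ef912, 3f0f399, 488d6b6, 70aa4c4, 9679c7c, b9d1dc3, cc695f1, d874a63, f01f37b}.
Only in 14ef912's history (ahead): {} — 0.
Only in 488d6b6's history (behind): {3f0f399, 488d6b6, 70aa4c4, b9d1dc3, cc695f1, f01f37b} — 6.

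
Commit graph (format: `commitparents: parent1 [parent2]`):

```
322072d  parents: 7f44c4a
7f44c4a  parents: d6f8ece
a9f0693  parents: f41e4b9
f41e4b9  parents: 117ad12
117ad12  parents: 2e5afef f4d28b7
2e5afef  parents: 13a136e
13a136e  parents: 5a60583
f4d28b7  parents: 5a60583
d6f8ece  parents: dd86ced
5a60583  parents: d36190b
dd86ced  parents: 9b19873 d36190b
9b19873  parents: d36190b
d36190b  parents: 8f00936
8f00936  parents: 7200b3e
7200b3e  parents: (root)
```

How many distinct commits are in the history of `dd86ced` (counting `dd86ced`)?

5

Walking parent pointers from dd86ced: reachable set = {7200b3e, 8f00936, 9b19873, d36190b, dd86ced}.
That is 5 commits.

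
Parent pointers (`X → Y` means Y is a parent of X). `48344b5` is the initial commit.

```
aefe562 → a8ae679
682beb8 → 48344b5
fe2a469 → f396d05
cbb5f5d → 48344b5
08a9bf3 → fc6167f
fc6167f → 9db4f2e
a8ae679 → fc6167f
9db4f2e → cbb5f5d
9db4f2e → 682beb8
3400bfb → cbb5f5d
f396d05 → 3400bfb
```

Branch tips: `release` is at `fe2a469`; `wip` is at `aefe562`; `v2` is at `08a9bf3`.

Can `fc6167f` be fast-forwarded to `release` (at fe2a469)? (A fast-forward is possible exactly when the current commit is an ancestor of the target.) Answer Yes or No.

A fast-forward from fc6167f to fe2a469 is possible iff fc6167f is an ancestor of fe2a469.
Ancestors of fe2a469: {3400bfb, 48344b5, cbb5f5d, f396d05, fe2a469}.
fc6167f is not among them, so fast-forward is not possible.

No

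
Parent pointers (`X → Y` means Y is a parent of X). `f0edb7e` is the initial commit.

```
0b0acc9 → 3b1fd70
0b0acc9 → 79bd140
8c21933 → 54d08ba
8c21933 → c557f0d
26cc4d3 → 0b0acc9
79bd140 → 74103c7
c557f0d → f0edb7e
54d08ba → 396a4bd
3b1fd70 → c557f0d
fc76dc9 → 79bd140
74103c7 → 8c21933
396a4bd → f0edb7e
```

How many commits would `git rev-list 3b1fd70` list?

3

Walking parent pointers from 3b1fd70: reachable set = {3b1fd70, c557f0d, f0edb7e}.
That is 3 commits.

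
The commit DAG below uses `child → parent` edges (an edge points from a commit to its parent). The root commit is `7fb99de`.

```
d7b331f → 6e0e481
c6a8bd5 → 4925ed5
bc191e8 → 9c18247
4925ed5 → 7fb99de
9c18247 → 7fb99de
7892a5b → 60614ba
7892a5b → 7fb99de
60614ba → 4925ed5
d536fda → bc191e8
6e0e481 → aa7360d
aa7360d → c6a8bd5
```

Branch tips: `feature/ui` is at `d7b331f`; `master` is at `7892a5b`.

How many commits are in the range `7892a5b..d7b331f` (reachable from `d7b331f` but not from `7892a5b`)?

4

Reachable from d7b331f: {4925ed5, 6e0e481, 7fb99de, aa7360d, c6a8bd5, d7b331f}.
Reachable from 7892a5b: {4925ed5, 60614ba, 7892a5b, 7fb99de}.
In d7b331f's history but not 7892a5b's: {6e0e481, aa7360d, c6a8bd5, d7b331f} — 4 commits.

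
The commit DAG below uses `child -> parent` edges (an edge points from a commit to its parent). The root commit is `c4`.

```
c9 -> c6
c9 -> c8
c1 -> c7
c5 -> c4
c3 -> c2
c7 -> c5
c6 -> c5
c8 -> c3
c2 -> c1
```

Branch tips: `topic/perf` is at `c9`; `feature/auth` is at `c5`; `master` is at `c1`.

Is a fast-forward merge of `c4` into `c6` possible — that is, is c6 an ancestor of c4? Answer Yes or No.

No

A fast-forward from c6 to c4 is possible iff c6 is an ancestor of c4.
Ancestors of c4: {c4}.
c6 is not among them, so fast-forward is not possible.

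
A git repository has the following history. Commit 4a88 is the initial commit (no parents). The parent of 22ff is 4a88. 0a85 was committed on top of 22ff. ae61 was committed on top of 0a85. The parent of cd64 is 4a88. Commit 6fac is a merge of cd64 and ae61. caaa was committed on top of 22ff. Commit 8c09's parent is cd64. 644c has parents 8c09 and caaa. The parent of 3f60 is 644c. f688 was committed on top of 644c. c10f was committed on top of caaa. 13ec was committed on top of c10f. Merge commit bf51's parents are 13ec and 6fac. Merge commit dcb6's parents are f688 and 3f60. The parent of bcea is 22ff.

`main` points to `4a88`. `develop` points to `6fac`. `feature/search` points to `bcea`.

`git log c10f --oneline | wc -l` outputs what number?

4

Walking parent pointers from c10f: reachable set = {22ff, 4a88, c10f, caaa}.
That is 4 commits.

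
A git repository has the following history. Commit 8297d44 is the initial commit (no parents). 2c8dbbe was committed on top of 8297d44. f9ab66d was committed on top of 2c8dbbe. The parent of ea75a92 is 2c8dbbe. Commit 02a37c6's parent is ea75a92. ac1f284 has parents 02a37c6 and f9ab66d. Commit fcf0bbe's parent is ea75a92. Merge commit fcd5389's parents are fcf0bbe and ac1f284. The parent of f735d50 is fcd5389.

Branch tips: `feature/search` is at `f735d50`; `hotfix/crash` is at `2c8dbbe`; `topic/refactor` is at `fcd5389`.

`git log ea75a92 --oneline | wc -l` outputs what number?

Walking parent pointers from ea75a92: reachable set = {2c8dbbe, 8297d44, ea75a92}.
That is 3 commits.

3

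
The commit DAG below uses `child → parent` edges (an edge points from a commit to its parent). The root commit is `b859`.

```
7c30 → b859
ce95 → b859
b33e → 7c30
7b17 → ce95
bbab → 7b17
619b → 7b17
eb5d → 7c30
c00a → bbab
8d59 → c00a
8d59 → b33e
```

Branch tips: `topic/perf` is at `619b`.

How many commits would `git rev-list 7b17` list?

Walking parent pointers from 7b17: reachable set = {7b17, b859, ce95}.
That is 3 commits.

3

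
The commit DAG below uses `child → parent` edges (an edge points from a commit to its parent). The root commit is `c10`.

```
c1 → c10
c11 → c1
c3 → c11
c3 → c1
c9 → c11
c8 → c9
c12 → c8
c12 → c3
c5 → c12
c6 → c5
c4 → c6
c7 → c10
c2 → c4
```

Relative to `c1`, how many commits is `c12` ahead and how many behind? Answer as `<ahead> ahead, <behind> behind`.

5 ahead, 0 behind

Reachable from c12: {c1, c10, c11, c12, c3, c8, c9}.
Reachable from c1: {c1, c10}.
Only in c12's history (ahead): {c11, c12, c3, c8, c9} — 5.
Only in c1's history (behind): {} — 0.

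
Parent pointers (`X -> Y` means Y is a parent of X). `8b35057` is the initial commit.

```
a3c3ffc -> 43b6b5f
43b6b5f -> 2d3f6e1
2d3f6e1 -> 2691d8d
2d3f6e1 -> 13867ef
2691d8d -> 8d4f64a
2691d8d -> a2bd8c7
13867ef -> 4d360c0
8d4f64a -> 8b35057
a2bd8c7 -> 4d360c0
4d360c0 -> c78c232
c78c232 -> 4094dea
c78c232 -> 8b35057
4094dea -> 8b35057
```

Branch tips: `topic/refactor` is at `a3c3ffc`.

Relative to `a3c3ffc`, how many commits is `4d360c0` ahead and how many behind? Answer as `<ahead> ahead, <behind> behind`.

0 ahead, 7 behind

Reachable from 4d360c0: {4094dea, 4d360c0, 8b35057, c78c232}.
Reachable from a3c3ffc: {13867ef, 2691d8d, 2d3f6e1, 4094dea, 43b6b5f, 4d360c0, 8b35057, 8d4f64a, a2bd8c7, a3c3ffc, c78c232}.
Only in 4d360c0's history (ahead): {} — 0.
Only in a3c3ffc's history (behind): {13867ef, 2691d8d, 2d3f6e1, 43b6b5f, 8d4f64a, a2bd8c7, a3c3ffc} — 7.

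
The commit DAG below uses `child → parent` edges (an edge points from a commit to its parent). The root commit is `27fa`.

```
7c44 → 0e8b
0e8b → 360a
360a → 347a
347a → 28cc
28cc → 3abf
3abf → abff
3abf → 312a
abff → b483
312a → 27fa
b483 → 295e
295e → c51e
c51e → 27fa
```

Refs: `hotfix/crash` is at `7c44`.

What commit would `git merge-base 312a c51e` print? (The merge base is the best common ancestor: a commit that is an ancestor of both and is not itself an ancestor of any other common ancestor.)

27fa

Ancestors of 312a: {27fa, 312a}.
Ancestors of c51e: {27fa, c51e}.
Common ancestors: {27fa}.
The only common ancestor is 27fa, so it is the merge base.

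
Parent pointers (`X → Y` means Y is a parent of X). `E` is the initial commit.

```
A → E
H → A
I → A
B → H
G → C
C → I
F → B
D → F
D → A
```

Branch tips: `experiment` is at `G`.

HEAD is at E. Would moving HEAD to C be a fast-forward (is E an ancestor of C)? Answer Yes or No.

Yes

A fast-forward from E to C is possible iff E is an ancestor of C.
Ancestors of C: {A, C, E, I}.
E is among them, so fast-forward is possible.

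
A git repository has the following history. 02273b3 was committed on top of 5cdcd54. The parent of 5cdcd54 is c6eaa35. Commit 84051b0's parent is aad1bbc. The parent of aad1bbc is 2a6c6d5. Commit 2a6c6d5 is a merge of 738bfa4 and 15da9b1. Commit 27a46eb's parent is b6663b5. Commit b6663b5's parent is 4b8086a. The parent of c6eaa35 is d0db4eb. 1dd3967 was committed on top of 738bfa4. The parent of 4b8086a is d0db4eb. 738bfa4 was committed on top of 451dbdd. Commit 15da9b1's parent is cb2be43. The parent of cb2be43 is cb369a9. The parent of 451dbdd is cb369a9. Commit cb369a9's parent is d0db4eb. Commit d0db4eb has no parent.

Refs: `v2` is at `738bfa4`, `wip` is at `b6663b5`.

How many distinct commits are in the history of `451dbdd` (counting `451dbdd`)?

3

Walking parent pointers from 451dbdd: reachable set = {451dbdd, cb369a9, d0db4eb}.
That is 3 commits.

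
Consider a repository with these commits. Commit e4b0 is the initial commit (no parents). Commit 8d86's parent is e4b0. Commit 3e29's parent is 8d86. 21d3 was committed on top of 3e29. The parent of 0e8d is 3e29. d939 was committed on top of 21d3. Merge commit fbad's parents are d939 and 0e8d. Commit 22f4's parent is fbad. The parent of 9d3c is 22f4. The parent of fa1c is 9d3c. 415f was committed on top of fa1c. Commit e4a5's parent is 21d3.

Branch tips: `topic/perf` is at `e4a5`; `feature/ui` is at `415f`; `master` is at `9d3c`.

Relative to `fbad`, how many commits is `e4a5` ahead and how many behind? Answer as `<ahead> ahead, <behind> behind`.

Reachable from e4a5: {21d3, 3e29, 8d86, e4a5, e4b0}.
Reachable from fbad: {0e8d, 21d3, 3e29, 8d86, d939, e4b0, fbad}.
Only in e4a5's history (ahead): {e4a5} — 1.
Only in fbad's history (behind): {0e8d, d939, fbad} — 3.

1 ahead, 3 behind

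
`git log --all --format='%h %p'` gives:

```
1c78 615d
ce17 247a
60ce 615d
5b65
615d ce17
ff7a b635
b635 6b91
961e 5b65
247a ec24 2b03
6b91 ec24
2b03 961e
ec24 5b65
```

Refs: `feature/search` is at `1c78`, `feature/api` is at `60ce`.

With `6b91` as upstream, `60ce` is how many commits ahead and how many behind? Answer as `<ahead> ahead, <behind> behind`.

6 ahead, 1 behind

Reachable from 60ce: {247a, 2b03, 5b65, 60ce, 615d, 961e, ce17, ec24}.
Reachable from 6b91: {5b65, 6b91, ec24}.
Only in 60ce's history (ahead): {247a, 2b03, 60ce, 615d, 961e, ce17} — 6.
Only in 6b91's history (behind): {6b91} — 1.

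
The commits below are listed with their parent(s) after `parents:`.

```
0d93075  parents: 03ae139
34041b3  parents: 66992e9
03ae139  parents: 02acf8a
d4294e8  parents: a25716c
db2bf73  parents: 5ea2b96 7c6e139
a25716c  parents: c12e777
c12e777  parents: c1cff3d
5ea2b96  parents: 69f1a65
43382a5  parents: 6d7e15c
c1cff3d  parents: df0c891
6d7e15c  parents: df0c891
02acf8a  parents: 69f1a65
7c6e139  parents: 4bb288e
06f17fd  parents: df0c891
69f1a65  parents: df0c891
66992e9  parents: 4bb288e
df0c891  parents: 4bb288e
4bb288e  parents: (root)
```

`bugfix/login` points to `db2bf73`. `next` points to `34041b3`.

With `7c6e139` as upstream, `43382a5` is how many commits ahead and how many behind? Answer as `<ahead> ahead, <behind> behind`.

3 ahead, 1 behind

Reachable from 43382a5: {43382a5, 4bb288e, 6d7e15c, df0c891}.
Reachable from 7c6e139: {4bb288e, 7c6e139}.
Only in 43382a5's history (ahead): {43382a5, 6d7e15c, df0c891} — 3.
Only in 7c6e139's history (behind): {7c6e139} — 1.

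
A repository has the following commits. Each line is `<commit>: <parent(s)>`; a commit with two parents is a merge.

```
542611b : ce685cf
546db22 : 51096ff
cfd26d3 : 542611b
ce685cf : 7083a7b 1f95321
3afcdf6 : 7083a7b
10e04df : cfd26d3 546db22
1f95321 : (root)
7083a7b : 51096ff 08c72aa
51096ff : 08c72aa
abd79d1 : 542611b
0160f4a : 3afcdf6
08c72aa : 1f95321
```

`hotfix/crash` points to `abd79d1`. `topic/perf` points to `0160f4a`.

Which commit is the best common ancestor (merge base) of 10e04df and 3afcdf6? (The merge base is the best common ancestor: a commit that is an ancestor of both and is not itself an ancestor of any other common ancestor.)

Ancestors of 10e04df: {08c72aa, 10e04df, 1f95321, 51096ff, 542611b, 546db22, 7083a7b, ce685cf, cfd26d3}.
Ancestors of 3afcdf6: {08c72aa, 1f95321, 3afcdf6, 51096ff, 7083a7b}.
Common ancestors: {08c72aa, 1f95321, 51096ff, 7083a7b}.
Among these, 7083a7b is not an ancestor of any other common ancestor — it is the merge base.

7083a7b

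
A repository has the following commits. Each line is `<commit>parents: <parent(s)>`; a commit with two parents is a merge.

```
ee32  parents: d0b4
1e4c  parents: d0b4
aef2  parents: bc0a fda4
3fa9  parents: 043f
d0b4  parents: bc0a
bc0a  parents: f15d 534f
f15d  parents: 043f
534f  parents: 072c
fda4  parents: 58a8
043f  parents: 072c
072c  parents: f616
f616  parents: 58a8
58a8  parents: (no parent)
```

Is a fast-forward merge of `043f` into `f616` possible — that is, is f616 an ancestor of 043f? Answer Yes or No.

A fast-forward from f616 to 043f is possible iff f616 is an ancestor of 043f.
Ancestors of 043f: {043f, 072c, 58a8, f616}.
f616 is among them, so fast-forward is possible.

Yes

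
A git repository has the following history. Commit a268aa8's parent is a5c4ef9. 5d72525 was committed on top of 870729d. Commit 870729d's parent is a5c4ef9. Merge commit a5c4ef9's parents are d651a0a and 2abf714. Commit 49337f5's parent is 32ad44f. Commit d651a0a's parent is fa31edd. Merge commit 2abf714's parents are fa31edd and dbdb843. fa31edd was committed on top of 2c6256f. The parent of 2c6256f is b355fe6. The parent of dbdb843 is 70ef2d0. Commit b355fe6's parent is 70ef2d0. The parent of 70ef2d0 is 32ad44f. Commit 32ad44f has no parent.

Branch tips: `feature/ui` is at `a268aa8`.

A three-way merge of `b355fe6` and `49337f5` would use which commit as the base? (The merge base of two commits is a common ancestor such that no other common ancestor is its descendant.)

Ancestors of b355fe6: {32ad44f, 70ef2d0, b355fe6}.
Ancestors of 49337f5: {32ad44f, 49337f5}.
Common ancestors: {32ad44f}.
The only common ancestor is 32ad44f, so it is the merge base.

32ad44f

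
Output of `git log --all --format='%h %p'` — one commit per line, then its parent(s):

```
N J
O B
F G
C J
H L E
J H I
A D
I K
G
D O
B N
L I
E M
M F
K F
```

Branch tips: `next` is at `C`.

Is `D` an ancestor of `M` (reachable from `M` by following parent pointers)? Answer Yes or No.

No

Ancestors of M: {F, G, M}.
D is not in that set, so it is not an ancestor of M.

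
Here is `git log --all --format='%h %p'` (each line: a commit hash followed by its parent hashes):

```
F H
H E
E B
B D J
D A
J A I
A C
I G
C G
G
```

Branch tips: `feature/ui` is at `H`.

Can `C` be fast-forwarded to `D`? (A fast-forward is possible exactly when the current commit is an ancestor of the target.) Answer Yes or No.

Yes

A fast-forward from C to D is possible iff C is an ancestor of D.
Ancestors of D: {A, C, D, G}.
C is among them, so fast-forward is possible.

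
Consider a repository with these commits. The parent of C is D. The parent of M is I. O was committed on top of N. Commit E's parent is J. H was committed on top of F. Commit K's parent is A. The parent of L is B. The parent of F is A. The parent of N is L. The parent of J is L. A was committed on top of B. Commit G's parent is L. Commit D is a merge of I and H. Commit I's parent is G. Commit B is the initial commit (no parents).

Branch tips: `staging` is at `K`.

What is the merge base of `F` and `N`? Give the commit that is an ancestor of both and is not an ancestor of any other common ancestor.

Ancestors of F: {A, B, F}.
Ancestors of N: {B, L, N}.
Common ancestors: {B}.
The only common ancestor is B, so it is the merge base.

B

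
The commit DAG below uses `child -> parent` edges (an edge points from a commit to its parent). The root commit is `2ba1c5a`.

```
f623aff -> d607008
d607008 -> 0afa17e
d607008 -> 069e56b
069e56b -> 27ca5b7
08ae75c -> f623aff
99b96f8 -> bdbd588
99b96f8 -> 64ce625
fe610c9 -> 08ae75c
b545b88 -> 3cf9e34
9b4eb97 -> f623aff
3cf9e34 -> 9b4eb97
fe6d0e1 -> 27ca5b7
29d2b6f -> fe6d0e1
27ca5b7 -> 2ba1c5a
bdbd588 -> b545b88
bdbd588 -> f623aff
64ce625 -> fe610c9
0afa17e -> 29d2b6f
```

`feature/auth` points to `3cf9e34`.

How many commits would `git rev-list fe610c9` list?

Walking parent pointers from fe610c9: reachable set = {069e56b, 08ae75c, 0afa17e, 27ca5b7, 29d2b6f, 2ba1c5a, d607008, f623aff, fe610c9, fe6d0e1}.
That is 10 commits.

10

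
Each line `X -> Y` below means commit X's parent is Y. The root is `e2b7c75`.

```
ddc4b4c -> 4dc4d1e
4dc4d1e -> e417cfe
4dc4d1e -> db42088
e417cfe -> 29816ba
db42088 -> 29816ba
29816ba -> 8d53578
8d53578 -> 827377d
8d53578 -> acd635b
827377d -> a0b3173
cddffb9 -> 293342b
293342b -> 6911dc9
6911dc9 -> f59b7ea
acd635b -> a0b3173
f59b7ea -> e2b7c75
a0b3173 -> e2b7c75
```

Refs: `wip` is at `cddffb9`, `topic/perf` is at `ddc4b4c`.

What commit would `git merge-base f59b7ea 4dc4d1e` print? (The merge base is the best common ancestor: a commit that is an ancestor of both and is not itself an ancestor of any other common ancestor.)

e2b7c75

Ancestors of f59b7ea: {e2b7c75, f59b7ea}.
Ancestors of 4dc4d1e: {29816ba, 4dc4d1e, 827377d, 8d53578, a0b3173, acd635b, db42088, e2b7c75, e417cfe}.
Common ancestors: {e2b7c75}.
The only common ancestor is e2b7c75, so it is the merge base.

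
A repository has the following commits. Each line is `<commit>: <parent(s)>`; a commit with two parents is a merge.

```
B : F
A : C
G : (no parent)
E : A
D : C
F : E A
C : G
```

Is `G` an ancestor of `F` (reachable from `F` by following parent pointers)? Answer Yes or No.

Ancestors of F (commits reachable by following parents): {A, C, E, F, G}.
G is in that set, so it is an ancestor of F.

Yes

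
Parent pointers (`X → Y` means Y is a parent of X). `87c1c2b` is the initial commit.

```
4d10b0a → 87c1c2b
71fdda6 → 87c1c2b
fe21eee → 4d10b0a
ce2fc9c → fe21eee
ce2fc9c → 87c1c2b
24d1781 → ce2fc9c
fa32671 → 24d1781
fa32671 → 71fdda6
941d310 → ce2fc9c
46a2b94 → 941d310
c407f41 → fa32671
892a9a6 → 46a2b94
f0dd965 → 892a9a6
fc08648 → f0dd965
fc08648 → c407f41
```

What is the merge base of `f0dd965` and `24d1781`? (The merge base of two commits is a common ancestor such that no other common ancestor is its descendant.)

ce2fc9c

Ancestors of f0dd965: {46a2b94, 4d10b0a, 87c1c2b, 892a9a6, 941d310, ce2fc9c, f0dd965, fe21eee}.
Ancestors of 24d1781: {24d1781, 4d10b0a, 87c1c2b, ce2fc9c, fe21eee}.
Common ancestors: {4d10b0a, 87c1c2b, ce2fc9c, fe21eee}.
Among these, ce2fc9c is not an ancestor of any other common ancestor — it is the merge base.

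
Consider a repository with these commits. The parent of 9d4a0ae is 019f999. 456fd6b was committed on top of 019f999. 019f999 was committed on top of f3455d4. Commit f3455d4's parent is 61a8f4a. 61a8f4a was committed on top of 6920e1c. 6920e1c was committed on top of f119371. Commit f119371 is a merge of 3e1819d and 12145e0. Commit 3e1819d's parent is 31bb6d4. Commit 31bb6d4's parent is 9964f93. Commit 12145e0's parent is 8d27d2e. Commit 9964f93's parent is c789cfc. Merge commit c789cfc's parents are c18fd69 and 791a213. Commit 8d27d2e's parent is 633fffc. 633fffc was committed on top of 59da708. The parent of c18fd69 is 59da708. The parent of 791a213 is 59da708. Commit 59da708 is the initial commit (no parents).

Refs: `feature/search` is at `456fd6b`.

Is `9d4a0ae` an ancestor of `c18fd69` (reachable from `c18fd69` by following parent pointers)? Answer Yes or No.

Ancestors of c18fd69: {59da708, c18fd69}.
9d4a0ae is not in that set, so it is not an ancestor of c18fd69.

No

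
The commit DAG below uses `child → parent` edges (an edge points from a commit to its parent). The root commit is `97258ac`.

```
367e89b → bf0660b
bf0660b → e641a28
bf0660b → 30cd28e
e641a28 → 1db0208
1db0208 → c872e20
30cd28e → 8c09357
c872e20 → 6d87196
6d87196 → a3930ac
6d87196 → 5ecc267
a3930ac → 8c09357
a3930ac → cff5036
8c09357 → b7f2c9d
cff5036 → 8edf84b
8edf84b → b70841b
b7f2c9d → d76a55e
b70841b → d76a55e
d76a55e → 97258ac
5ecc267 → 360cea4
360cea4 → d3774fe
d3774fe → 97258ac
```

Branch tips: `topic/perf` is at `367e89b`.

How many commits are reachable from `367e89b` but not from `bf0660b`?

Reachable from 367e89b: {1db0208, 30cd28e, 360cea4, 367e89b, 5ecc267, 6d87196, 8c09357, 8edf84b, 97258ac, a3930ac, b70841b, b7f2c9d, bf0660b, c872e20, cff5036, d3774fe, d76a55e, e641a28}.
Reachable from bf0660b: {1db0208, 30cd28e, 360cea4, 5ecc267, 6d87196, 8c09357, 8edf84b, 97258ac, a3930ac, b70841b, b7f2c9d, bf0660b, c872e20, cff5036, d3774fe, d76a55e, e641a28}.
In 367e89b's history but not bf0660b's: {367e89b} — 1 commit.

1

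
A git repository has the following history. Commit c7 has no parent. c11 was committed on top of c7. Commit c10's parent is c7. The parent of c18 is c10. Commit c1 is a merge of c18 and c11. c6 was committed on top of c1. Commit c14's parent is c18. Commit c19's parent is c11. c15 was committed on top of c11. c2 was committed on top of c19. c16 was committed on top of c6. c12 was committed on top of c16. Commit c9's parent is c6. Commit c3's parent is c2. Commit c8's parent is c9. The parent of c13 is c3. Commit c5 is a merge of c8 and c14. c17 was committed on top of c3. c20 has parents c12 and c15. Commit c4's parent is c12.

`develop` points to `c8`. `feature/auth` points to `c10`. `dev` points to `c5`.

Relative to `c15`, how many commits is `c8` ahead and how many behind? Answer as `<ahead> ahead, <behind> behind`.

6 ahead, 1 behind

Reachable from c8: {c1, c10, c11, c18, c6, c7, c8, c9}.
Reachable from c15: {c11, c15, c7}.
Only in c8's history (ahead): {c1, c10, c18, c6, c8, c9} — 6.
Only in c15's history (behind): {c15} — 1.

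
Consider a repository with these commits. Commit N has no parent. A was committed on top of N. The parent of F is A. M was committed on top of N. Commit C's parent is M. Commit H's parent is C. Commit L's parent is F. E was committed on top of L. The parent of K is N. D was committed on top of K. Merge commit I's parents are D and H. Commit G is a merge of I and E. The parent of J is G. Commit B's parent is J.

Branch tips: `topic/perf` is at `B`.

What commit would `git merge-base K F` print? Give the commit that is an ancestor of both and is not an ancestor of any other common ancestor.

N

Ancestors of K: {K, N}.
Ancestors of F: {A, F, N}.
Common ancestors: {N}.
The only common ancestor is N, so it is the merge base.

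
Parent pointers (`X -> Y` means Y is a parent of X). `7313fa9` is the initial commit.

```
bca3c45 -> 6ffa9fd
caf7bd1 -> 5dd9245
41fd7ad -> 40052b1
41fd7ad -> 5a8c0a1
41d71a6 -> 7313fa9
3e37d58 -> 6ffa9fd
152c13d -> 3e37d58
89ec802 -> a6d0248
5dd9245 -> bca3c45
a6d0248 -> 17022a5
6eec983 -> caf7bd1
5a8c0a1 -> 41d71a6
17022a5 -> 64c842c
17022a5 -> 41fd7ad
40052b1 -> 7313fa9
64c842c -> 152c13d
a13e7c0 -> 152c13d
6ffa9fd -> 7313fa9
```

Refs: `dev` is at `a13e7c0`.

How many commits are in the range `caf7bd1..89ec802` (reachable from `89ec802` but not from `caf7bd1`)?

10

Reachable from 89ec802: {152c13d, 17022a5, 3e37d58, 40052b1, 41d71a6, 41fd7ad, 5a8c0a1, 64c842c, 6ffa9fd, 7313fa9, 89ec802, a6d0248}.
Reachable from caf7bd1: {5dd9245, 6ffa9fd, 7313fa9, bca3c45, caf7bd1}.
In 89ec802's history but not caf7bd1's: {152c13d, 17022a5, 3e37d58, 40052b1, 41d71a6, 41fd7ad, 5a8c0a1, 64c842c, 89ec802, a6d0248} — 10 commits.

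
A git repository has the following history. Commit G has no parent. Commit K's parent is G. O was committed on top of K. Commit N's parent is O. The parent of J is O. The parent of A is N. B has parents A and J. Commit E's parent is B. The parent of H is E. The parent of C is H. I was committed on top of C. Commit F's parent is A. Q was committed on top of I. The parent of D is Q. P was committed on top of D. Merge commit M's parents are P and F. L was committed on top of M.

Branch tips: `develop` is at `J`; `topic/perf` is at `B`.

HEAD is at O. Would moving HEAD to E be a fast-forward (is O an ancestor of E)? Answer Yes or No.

A fast-forward from O to E is possible iff O is an ancestor of E.
Ancestors of E: {A, B, E, G, J, K, N, O}.
O is among them, so fast-forward is possible.

Yes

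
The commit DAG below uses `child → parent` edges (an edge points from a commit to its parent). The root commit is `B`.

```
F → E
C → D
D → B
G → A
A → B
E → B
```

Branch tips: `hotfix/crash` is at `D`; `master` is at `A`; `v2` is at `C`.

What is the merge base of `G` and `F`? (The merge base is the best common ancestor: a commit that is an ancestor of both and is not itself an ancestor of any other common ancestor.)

B

Ancestors of G: {A, B, G}.
Ancestors of F: {B, E, F}.
Common ancestors: {B}.
The only common ancestor is B, so it is the merge base.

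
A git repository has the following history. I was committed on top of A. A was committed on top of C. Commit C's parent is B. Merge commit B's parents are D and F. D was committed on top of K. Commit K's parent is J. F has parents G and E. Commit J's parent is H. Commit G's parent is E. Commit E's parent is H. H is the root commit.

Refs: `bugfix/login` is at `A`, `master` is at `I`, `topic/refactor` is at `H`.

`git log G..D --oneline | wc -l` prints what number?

3

Reachable from D: {D, H, J, K}.
Reachable from G: {E, G, H}.
In D's history but not G's: {D, J, K} — 3 commits.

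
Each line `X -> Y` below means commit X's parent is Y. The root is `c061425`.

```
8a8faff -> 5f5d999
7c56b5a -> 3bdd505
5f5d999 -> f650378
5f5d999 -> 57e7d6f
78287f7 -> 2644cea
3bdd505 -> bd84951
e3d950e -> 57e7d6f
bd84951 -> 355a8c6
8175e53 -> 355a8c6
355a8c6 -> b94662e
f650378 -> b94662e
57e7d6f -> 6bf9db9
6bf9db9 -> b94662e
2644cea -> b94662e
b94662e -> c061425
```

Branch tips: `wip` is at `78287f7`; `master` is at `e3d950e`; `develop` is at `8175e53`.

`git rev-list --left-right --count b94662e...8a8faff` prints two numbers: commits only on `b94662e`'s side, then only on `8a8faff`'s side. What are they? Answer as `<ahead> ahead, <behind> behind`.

Reachable from b94662e: {b94662e, c061425}.
Reachable from 8a8faff: {57e7d6f, 5f5d999, 6bf9db9, 8a8faff, b94662e, c061425, f650378}.
Only in b94662e's history (ahead): {} — 0.
Only in 8a8faff's history (behind): {57e7d6f, 5f5d999, 6bf9db9, 8a8faff, f650378} — 5.

0 ahead, 5 behind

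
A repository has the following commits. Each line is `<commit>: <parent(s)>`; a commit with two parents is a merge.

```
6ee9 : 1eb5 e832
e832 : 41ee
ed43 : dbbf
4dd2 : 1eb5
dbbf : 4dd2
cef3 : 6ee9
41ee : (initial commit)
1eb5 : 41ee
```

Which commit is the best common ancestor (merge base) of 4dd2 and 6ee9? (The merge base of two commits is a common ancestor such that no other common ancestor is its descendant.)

1eb5

Ancestors of 4dd2: {1eb5, 41ee, 4dd2}.
Ancestors of 6ee9: {1eb5, 41ee, 6ee9, e832}.
Common ancestors: {1eb5, 41ee}.
Among these, 1eb5 is not an ancestor of any other common ancestor — it is the merge base.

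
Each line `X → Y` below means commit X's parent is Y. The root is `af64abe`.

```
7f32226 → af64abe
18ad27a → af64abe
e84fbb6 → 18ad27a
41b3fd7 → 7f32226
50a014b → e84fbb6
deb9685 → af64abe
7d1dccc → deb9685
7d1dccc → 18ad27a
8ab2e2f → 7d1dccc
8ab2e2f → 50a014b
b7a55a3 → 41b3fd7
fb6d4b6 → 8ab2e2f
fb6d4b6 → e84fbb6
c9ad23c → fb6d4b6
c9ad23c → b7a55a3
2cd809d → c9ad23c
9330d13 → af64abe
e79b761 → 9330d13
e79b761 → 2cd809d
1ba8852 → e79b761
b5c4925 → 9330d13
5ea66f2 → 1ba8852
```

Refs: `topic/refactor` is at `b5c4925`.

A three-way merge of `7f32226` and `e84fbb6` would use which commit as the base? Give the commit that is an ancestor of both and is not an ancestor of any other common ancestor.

Ancestors of 7f32226: {7f32226, af64abe}.
Ancestors of e84fbb6: {18ad27a, af64abe, e84fbb6}.
Common ancestors: {af64abe}.
The only common ancestor is af64abe, so it is the merge base.

af64abe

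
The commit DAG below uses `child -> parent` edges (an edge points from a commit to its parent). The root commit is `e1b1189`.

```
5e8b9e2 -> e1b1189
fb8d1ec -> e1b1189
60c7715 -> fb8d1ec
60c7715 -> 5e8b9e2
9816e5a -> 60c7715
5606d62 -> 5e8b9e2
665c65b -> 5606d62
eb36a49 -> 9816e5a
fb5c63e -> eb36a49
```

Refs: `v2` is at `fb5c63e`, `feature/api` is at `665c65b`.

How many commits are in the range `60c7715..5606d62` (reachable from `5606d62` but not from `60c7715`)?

1

Reachable from 5606d62: {5606d62, 5e8b9e2, e1b1189}.
Reachable from 60c7715: {5e8b9e2, 60c7715, e1b1189, fb8d1ec}.
In 5606d62's history but not 60c7715's: {5606d62} — 1 commit.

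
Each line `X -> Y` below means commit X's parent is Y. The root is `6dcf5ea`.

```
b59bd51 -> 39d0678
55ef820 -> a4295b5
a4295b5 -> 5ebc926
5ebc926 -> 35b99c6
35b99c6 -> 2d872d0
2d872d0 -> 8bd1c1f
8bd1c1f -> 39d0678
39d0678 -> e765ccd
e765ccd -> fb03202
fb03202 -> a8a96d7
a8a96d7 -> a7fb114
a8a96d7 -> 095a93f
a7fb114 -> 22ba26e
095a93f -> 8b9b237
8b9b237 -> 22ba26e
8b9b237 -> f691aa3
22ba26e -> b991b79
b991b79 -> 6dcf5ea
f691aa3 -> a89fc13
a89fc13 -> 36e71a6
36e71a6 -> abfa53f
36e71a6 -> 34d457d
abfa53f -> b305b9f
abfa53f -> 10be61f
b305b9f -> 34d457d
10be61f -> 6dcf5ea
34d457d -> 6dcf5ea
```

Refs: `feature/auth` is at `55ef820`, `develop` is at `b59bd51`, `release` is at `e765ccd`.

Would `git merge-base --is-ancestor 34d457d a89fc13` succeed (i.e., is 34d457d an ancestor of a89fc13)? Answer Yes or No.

Yes

Ancestors of a89fc13 (commits reachable by following parents): {10be61f, 34d457d, 36e71a6, 6dcf5ea, a89fc13, abfa53f, b305b9f}.
34d457d is in that set, so it is an ancestor of a89fc13.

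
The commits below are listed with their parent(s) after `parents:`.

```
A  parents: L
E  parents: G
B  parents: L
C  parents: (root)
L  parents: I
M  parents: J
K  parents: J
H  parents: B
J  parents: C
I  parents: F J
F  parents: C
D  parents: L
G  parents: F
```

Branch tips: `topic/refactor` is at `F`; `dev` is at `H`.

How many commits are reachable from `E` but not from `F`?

2

Reachable from E: {C, E, F, G}.
Reachable from F: {C, F}.
In E's history but not F's: {E, G} — 2 commits.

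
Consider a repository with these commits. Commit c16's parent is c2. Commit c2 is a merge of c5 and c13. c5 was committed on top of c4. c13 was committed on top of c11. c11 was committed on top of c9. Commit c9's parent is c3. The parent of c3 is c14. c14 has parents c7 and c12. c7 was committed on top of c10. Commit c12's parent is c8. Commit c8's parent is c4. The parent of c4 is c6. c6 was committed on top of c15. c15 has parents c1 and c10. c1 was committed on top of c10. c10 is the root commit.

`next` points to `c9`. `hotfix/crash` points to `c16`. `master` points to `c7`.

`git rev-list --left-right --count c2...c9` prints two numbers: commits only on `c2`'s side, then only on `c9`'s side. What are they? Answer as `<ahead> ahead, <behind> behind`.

4 ahead, 0 behind

Reachable from c2: {c1, c10, c11, c12, c13, c14, c15, c2, c3, c4, c5, c6, c7, c8, c9}.
Reachable from c9: {c1, c10, c12, c14, c15, c3, c4, c6, c7, c8, c9}.
Only in c2's history (ahead): {c11, c13, c2, c5} — 4.
Only in c9's history (behind): {} — 0.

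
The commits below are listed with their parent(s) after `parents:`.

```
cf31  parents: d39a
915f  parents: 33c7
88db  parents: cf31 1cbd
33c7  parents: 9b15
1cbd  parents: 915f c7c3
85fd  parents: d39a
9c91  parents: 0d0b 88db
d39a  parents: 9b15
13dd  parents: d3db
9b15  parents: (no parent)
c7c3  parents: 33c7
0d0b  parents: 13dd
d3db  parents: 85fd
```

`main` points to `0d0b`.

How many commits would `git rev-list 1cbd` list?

5

Walking parent pointers from 1cbd: reachable set = {1cbd, 33c7, 915f, 9b15, c7c3}.
That is 5 commits.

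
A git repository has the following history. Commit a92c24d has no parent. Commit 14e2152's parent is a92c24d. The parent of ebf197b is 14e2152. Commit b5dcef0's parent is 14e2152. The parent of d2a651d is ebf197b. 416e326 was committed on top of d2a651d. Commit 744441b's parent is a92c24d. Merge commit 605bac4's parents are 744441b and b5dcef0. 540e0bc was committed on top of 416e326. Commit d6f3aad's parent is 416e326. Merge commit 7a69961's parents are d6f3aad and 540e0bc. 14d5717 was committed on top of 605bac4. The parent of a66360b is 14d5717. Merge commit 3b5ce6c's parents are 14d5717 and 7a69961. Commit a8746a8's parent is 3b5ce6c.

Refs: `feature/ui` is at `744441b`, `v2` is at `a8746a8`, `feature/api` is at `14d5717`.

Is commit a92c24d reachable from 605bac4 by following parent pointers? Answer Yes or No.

Yes

Ancestors of 605bac4 (commits reachable by following parents): {14e2152, 605bac4, 744441b, a92c24d, b5dcef0}.
a92c24d is in that set, so it is an ancestor of 605bac4.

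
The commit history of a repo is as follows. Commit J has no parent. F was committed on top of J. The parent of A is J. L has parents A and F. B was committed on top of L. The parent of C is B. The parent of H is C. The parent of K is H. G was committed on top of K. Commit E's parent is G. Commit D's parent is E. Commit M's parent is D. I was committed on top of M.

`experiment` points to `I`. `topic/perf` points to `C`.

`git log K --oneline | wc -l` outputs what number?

Walking parent pointers from K: reachable set = {A, B, C, F, H, J, K, L}.
That is 8 commits.

8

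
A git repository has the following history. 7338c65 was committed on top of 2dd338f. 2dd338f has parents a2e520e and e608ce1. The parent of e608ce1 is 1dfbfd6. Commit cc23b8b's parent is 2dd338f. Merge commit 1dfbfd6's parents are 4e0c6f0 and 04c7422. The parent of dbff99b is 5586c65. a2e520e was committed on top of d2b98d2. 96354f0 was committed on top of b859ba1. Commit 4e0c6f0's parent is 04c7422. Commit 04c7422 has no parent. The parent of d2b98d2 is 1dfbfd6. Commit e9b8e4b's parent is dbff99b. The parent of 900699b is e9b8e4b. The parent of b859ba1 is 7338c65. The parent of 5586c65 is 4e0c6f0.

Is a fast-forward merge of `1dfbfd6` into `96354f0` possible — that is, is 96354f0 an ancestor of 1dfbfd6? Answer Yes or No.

No

A fast-forward from 96354f0 to 1dfbfd6 is possible iff 96354f0 is an ancestor of 1dfbfd6.
Ancestors of 1dfbfd6: {04c7422, 1dfbfd6, 4e0c6f0}.
96354f0 is not among them, so fast-forward is not possible.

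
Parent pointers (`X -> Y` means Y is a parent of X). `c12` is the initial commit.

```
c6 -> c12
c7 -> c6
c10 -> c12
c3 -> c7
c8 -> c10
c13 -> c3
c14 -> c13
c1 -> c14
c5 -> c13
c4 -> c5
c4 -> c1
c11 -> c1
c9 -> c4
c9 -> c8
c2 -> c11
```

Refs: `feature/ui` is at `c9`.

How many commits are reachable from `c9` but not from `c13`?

7

Reachable from c9: {c1, c10, c12, c13, c14, c3, c4, c5, c6, c7, c8, c9}.
Reachable from c13: {c12, c13, c3, c6, c7}.
In c9's history but not c13's: {c1, c10, c14, c4, c5, c8, c9} — 7 commits.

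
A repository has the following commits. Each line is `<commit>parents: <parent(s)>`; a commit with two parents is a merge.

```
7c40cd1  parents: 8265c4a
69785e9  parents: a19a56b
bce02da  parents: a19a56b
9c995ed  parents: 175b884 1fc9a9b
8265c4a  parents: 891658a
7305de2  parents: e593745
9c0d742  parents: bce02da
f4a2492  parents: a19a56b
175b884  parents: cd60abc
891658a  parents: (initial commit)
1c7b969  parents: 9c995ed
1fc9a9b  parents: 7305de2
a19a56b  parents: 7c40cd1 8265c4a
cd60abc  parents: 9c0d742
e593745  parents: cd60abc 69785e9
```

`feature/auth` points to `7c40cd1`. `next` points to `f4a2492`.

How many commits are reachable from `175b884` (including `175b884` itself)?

8

Walking parent pointers from 175b884: reachable set = {175b884, 7c40cd1, 8265c4a, 891658a, 9c0d742, a19a56b, bce02da, cd60abc}.
That is 8 commits.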